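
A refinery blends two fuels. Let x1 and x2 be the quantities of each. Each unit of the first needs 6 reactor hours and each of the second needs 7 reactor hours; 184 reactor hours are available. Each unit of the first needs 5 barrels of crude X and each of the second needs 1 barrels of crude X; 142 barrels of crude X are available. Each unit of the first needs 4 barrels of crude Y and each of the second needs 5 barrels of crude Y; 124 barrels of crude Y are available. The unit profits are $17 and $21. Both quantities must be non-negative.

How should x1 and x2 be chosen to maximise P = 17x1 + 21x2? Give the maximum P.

x1 = 26, x2 = 4, maximum P = 526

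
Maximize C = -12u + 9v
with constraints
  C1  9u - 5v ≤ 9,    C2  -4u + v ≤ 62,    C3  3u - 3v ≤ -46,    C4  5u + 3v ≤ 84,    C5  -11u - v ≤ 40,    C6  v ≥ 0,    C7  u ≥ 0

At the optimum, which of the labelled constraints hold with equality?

Extreme points and C = -12u + 9v:
  (19/4, 241/12) → C = 495/4
  (0, 46/3) → C = 138
  (0, 28) → C = 252

The maximum is at (0, 28). Substituting into each constraint, equality holds for C4 and C7; the remaining constraints have slack.

C4 and C7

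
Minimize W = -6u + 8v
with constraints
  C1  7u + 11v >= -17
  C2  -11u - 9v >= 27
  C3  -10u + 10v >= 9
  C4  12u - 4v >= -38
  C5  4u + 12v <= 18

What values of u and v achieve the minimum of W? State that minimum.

u = -72/29, v = 1/29, minimum W = 440/29

Corner points and W = -6u + 8v:
  (-72/29, 1/29) → W = 440/29
  (-243/80, 31/80) → W = 853/40
  (-225/76, 47/76) → W = 863/38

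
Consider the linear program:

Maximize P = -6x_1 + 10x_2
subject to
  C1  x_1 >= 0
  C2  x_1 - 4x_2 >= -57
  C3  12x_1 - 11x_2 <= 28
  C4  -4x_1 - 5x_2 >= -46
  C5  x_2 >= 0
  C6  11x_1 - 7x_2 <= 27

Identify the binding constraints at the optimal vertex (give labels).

Feasible corners and P = -6x_1 + 10x_2:
  (0, 46/5) → P = 92
  (0, 0) → P = 0
  (7/3, 0) → P = -14
  (101/37, 16/37) → P = -446/37
  (457/83, 398/83) → P = 1238/83

The maximum is at (0, 46/5). Substituting into each constraint, equality holds for C1 and C4; the remaining constraints have slack.

C1 and C4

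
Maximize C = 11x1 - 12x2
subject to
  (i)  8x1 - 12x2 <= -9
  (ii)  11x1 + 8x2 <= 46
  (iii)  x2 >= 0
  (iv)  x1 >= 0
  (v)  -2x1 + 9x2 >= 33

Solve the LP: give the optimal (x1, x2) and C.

Feasible corners and C = 11x1 - 12x2:
  (0, 23/4) → C = -69
  (30/23, 91/23) → C = -762/23
  (0, 11/3) → C = -44

At the optimal vertex, 11x1 + 8x2 = 46 and -2x1 + 9x2 = 33.
Solving simultaneously gives x1 = 30/23, x2 = 91/23.

x1 = 30/23, x2 = 91/23, maximum C = -762/23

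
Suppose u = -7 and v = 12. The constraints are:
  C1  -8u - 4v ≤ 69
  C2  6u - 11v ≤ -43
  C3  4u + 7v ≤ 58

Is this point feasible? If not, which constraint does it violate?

C1: 8 ≤ 69 ✓
C2: -174 ≤ -43 ✓
C3: 56 ≤ 58 ✓

feasible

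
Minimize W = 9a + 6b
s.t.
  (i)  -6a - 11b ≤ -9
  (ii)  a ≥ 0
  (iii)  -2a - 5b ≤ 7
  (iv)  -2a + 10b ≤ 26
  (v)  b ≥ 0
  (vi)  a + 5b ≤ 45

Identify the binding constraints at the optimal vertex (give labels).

Extreme points and W = 9a + 6b:
  (0, 9/11) → W = 54/11
  (3/2, 0) → W = 27/2
  (0, 13/5) → W = 78/5
  (16, 29/5) → W = 894/5
  (45, 0) → W = 405

The minimum is at (0, 9/11). Substituting into each constraint, equality holds for (i) and (ii); the remaining constraints have slack.

(i) and (ii)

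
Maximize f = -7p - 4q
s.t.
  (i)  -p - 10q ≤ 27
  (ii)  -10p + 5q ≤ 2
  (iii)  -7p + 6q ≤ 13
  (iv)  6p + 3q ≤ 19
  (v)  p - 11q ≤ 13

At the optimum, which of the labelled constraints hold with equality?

Corner points and f = -7p - 4q:
  (89/60, 101/30) → f = -477/20
  (-29/35, -44/35) → f = 379/35
  (248/69, -59/69) → f = -500/23

The maximum is at (-29/35, -44/35). Substituting into each constraint, equality holds for (ii) and (v); the remaining constraints have slack.

(ii) and (v)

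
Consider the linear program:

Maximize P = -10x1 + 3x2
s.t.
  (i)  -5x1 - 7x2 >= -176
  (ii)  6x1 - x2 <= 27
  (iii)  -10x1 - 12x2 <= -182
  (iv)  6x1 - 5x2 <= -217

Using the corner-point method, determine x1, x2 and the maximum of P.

Corner points and P = -10x1 + 3x2:
  (-419/5, 85) → P = 1093
  (-639/67, 2141/67) → P = 12813/67
  (-847/61, 1631/61) → P = 13363/61

The binding constraints are -5x1 - 7x2 = -176 and -10x1 - 12x2 = -182.
Solving simultaneously gives x1 = -419/5, x2 = 85.

x1 = -419/5, x2 = 85, maximum P = 1093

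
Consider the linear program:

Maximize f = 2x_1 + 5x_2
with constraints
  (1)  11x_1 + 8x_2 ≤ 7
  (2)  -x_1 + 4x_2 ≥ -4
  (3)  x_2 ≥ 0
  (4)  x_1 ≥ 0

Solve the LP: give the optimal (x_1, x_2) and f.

Feasible corners and f = 2x_1 + 5x_2:
  (7/11, 0) → f = 14/11
  (0, 7/8) → f = 35/8
  (0, 0) → f = 0

x_1 = 0, x_2 = 7/8, maximum f = 35/8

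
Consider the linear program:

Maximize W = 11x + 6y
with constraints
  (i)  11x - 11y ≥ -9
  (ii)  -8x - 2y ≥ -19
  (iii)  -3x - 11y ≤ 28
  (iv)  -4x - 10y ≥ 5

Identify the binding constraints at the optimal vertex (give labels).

Feasible corners and W = 11x + 6y:
  (-37/14, -281/154) → W = -6163/154
  (-145/154, -19/154) → W = -1709/154
  (265/82, -281/82) → W = 1229/82
  (25/9, -29/18) → W = 188/9

The maximum is at (25/9, -29/18). Substituting into each constraint, equality holds for (ii) and (iv); the remaining constraints have slack.

(ii) and (iv)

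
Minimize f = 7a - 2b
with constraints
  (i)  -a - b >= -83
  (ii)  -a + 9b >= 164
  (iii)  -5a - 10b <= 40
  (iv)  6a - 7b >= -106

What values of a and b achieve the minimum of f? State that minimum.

a = 194/47, b = 878/47, minimum f = -398/47

Corner points and f = 7a - 2b:
  (583/10, 247/10) → f = 3587/10
  (475/13, 604/13) → f = 2117/13
  (194/47, 878/47) → f = -398/47

At the optimal vertex, -a + 9b = 164 and 6a - 7b = -106.
Solving simultaneously gives a = 194/47, b = 878/47.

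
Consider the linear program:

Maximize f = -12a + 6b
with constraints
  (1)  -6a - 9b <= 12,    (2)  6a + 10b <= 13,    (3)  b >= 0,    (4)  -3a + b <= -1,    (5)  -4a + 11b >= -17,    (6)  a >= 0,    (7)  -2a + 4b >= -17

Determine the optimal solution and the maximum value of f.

Vertices and f = -12a + 6b:
  (13/6, 0) → f = -26
  (23/36, 11/12) → f = -13/6
  (1/3, 0) → f = -4

At the optimal vertex, 6a + 10b = 13 and -3a + b = -1.
Solving simultaneously gives a = 23/36, b = 11/12.

a = 23/36, b = 11/12, maximum f = -13/6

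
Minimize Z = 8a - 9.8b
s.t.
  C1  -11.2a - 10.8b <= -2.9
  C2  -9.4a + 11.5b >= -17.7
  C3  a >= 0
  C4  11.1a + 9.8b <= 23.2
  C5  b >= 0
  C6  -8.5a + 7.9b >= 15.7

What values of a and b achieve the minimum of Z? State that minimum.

Corner points and Z = 8a - 9.8b:
  (0, 116/49) → Z = -116/5
  (0, 157/79) → Z = -7693/395
  (2942/17099, 37147/17099) → Z = -1702523/85495

At the optimal vertex, a = 0 and 11.1a + 9.8b = 23.2.
Solving simultaneously gives a = 0, b = 116/49.

a = 0, b = 116/49, minimum Z = -116/5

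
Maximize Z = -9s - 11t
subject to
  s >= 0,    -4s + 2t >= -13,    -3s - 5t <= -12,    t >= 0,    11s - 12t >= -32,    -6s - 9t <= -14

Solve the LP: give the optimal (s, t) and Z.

Vertices and Z = -9s - 11t:
  (0, 12/5) → Z = -132/5
  (0, 8/3) → Z = -88/3
  (89/26, 9/26) → Z = -450/13
  (110/13, 271/26) → Z = -4961/26

The optimum lies where s = 0 and -3s - 5t = -12.
Solving simultaneously gives s = 0, t = 12/5.

s = 0, t = 12/5, maximum Z = -132/5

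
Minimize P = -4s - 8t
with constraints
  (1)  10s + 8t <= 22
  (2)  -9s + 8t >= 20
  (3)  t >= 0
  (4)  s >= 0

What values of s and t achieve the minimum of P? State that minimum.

s = 0, t = 11/4, minimum P = -22

Feasible corners and P = -4s - 8t:
  (2/19, 199/76) → P = -406/19
  (0, 11/4) → P = -22
  (0, 5/2) → P = -20

The binding constraints are 10s + 8t = 22 and s = 0.
Solving simultaneously gives s = 0, t = 11/4.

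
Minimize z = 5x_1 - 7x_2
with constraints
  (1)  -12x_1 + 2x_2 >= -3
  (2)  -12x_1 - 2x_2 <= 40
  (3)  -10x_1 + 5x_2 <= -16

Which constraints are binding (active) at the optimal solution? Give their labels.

Vertices and z = 5x_1 - 7x_2:
  (-37/24, -43/4) → z = 1621/24
  (-17/40, -81/20) → z = 1049/40
  (-21/10, -37/5) → z = 413/10

The minimum is at (-17/40, -81/20). Substituting into each constraint, equality holds for (1) and (3); the remaining constraints have slack.

(1) and (3)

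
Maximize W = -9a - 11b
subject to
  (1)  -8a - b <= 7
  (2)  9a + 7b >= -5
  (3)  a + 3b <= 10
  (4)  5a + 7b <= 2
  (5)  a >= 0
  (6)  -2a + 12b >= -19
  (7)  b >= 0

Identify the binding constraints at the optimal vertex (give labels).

Vertices and W = -9a - 11b:
  (0, 2/7) → W = -22/7
  (2/5, 0) → W = -18/5
  (0, 0) → W = 0

The maximum is at (0, 0). Substituting into each constraint, equality holds for (5) and (7); the remaining constraints have slack.

(5) and (7)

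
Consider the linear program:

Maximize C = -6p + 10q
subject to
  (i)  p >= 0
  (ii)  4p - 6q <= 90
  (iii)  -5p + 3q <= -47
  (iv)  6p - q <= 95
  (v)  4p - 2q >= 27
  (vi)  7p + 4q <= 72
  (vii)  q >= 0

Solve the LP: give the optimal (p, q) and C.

p = 404/41, q = 31/41, maximum C = -2114/41

Extreme points and C = -6p + 10q:
  (404/41, 31/41) → C = -2114/41
  (47/5, 0) → C = -282/5
  (72/7, 0) → C = -432/7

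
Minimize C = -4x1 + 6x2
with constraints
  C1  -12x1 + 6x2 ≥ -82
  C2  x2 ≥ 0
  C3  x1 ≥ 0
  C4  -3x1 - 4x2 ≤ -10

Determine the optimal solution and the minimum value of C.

Extreme points and C = -4x1 + 6x2:
  (41/6, 0) → C = -82/3
  (10/3, 0) → C = -40/3
  (0, 5/2) → C = 15
The feasible region is unbounded (it extends along (1, 2), (0, 1)), but C strictly increases along every unbounded feasible direction, so there is no improving ray and the minimum is attained at a vertex.

The optimum lies where -12x1 + 6x2 = -82 and x2 = 0.
Solving simultaneously gives x1 = 41/6, x2 = 0.

x1 = 41/6, x2 = 0, minimum C = -82/3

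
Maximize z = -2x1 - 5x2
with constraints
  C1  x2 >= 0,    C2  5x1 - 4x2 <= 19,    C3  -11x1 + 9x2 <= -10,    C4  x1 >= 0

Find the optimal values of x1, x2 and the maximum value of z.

Corner points and z = -2x1 - 5x2:
  (19/5, 0) → z = -38/5
  (10/11, 0) → z = -20/11
  (131, 159) → z = -1057

x1 = 10/11, x2 = 0, maximum z = -20/11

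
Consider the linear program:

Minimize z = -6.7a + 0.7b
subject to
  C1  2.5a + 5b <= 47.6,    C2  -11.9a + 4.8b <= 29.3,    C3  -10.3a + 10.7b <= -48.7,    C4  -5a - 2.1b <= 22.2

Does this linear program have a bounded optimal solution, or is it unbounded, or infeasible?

From the feasible point (75282/7825, 36853/7825), moving in the direction (5, -2.5) keeps every constraint satisfied while z decreases without bound.

unbounded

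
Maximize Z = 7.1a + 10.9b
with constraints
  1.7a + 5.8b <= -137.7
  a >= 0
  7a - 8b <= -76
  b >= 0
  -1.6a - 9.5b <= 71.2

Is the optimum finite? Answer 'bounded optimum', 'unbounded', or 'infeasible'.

The boundaries 1.7a + 5.8b = -137.7 and -1.6a - 9.5b = 71.2 meet at (-89519/687, 9928/687), but that point violates a ≥ 0. Every candidate vertex is excluded by some other constraint, so the feasible region is empty.

infeasible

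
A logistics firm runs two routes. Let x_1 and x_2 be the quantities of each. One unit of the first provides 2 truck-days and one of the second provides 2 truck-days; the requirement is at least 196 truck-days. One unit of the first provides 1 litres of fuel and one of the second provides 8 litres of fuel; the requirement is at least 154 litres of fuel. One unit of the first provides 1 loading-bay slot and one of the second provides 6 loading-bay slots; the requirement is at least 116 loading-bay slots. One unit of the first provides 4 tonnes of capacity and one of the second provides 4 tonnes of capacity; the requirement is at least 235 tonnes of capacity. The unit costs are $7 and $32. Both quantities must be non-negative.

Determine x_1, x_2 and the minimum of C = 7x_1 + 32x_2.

x_1 = 90, x_2 = 8, minimum C = 886

Vertices and C = 7x_1 + 32x_2:
  (0, 98) → C = 3136
  (154, 0) → C = 1078
  (90, 8) → C = 886
The feasible region is unbounded (it extends along (0, 1), (1, 0)), but C strictly increases along every unbounded feasible direction, so there is no improving ray and the minimum is attained at a vertex.

The optimum lies where 2x_1 + 2x_2 = 196 and x_1 + 8x_2 = 154.
Solving simultaneously gives x_1 = 90, x_2 = 8.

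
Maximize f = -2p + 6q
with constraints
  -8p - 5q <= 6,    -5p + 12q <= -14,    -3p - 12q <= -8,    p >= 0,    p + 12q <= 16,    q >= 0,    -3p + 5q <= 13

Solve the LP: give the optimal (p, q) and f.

p = 5, q = 11/12, maximum f = -9/2

Corner points and f = -2p + 6q:
  (5, 11/12) → f = -9/2
  (14/5, 0) → f = -28/5
  (16, 0) → f = -32

At the optimal vertex, -5p + 12q = -14 and p + 12q = 16.
Solving simultaneously gives p = 5, q = 11/12.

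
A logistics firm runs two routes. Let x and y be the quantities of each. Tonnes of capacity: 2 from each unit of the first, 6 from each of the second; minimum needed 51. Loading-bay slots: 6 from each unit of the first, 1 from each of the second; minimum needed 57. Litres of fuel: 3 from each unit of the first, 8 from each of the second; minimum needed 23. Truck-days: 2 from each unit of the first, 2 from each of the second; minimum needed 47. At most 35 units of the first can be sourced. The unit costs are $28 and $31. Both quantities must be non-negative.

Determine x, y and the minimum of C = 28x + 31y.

Extreme points and C = 28x + 31y:
  (0, 57) → C = 1767
  (51/2, 0) → C = 714
  (35, 0) → C = 980
  (45/2, 1) → C = 661
  (67/10, 84/5) → C = 3542/5
The feasible region is unbounded (it extends along (0, 1)), but C strictly increases along every unbounded feasible direction, so there is no improving ray and the minimum is attained at a vertex.

x = 45/2, y = 1, minimum C = 661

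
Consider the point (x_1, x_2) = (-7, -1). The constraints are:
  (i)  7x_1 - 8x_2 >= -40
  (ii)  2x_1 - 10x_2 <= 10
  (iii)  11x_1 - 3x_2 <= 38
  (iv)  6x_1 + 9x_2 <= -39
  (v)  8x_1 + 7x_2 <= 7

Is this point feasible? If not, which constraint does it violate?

Constraint (i): 7x_1 - 8x_2 = -41, which is not ≥ -40. All other constraints are satisfied.

not feasible — violates (i)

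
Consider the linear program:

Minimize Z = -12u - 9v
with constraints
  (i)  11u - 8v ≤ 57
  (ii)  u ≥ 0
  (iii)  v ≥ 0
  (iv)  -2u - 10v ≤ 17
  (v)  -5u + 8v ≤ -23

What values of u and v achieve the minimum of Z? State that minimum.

Vertices and Z = -12u - 9v:
  (57/11, 0) → Z = -684/11
  (17/3, 2/3) → Z = -74
  (23/5, 0) → Z = -276/5

The optimum lies where 11u - 8v = 57 and -5u + 8v = -23.
Solving simultaneously gives u = 17/3, v = 2/3.

u = 17/3, v = 2/3, minimum Z = -74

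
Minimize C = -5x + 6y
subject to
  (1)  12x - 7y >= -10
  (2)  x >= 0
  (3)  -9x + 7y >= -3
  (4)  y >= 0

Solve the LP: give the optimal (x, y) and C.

x = 1/3, y = 0, minimum C = -5/3

Vertices and C = -5x + 6y:
  (0, 10/7) → C = 60/7
  (0, 0) → C = 0
  (1/3, 0) → C = -5/3
The feasible region is unbounded (it extends along (7, 9), (7, 12)), but C strictly increases along every unbounded feasible direction, so there is no improving ray and the minimum is attained at a vertex.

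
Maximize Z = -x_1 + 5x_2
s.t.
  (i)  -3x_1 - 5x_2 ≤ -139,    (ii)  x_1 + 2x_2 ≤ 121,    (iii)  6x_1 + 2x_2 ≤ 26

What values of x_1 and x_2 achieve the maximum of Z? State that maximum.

Feasible corners and Z = -x_1 + 5x_2:
  (-327, 224) → Z = 1447
  (-37/6, 63/2) → Z = 491/3
  (-19, 70) → Z = 369

x_1 = -327, x_2 = 224, maximum Z = 1447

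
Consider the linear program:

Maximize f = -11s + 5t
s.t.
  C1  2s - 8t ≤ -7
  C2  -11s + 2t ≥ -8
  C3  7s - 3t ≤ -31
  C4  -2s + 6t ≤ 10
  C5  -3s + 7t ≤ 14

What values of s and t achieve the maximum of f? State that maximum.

s = -63/10, t = -7/10, maximum f = 329/5

Corner points and f = -11s + 5t:
  (-227/50, -13/50) → f = 1216/25
  (-63/10, -7/10) → f = 329/5
  (-35/8, 1/8) → f = 195/4

The binding constraints are 2s - 8t = -7 and -3s + 7t = 14.
Solving simultaneously gives s = -63/10, t = -7/10.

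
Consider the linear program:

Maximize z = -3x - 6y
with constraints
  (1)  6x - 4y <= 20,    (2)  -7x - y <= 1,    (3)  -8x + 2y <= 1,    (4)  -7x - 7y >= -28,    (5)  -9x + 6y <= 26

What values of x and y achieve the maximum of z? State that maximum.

x = 8/17, y = -73/17, maximum z = 414/17

Extreme points and z = -3x - 6y:
  (8/17, -73/17) → z = 414/17
  (18/5, 2/5) → z = -66/5
  (-3/22, -1/22) → z = 15/22
  (7/10, 33/10) → z = -219/10

The binding constraints are 6x - 4y = 20 and -7x - y = 1.
Solving simultaneously gives x = 8/17, y = -73/17.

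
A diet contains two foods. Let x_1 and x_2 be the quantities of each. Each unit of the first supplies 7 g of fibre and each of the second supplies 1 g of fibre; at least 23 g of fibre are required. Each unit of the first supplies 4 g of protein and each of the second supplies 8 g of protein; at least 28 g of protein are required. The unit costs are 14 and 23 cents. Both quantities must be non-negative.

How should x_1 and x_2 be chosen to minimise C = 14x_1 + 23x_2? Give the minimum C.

x_1 = 3, x_2 = 2, minimum C = 88

The feasible region is unbounded (it extends along (0, 1), (1, 0)), but C strictly increases along every unbounded feasible direction, so there is no improving ray and the minimum is attained at a vertex.

At the optimal vertex, 7x_1 + x_2 = 23 and 4x_1 + 8x_2 = 28.
Solving simultaneously gives x_1 = 3, x_2 = 2.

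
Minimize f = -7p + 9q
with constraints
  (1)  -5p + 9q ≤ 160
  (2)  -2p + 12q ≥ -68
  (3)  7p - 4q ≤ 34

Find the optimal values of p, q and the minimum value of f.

Feasible corners and f = -7p + 9q:
  (-422/7, -110/7) → f = 1964/7
  (22, 30) → f = 116
  (34/19, -102/19) → f = -1156/19

The binding constraints are -2p + 12q = -68 and 7p - 4q = 34.
Solving simultaneously gives p = 34/19, q = -102/19.

p = 34/19, q = -102/19, minimum f = -1156/19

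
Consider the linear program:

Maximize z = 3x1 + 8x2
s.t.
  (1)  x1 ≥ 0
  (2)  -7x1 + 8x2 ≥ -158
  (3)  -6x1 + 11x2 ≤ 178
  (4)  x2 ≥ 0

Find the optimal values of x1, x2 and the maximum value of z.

x1 = 3162/29, x2 = 2194/29, maximum z = 27038/29

Vertices and z = 3x1 + 8x2:
  (0, 178/11) → z = 1424/11
  (0, 0) → z = 0
  (3162/29, 2194/29) → z = 27038/29
  (158/7, 0) → z = 474/7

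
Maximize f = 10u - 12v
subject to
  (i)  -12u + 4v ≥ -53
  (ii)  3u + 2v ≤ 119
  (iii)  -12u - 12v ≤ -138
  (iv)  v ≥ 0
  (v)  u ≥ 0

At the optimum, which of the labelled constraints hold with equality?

(i) and (iii)

Feasible corners and f = 10u - 12v:
  (97/6, 141/4) → f = -784/3
  (99/16, 85/16) → f = -15/8
  (0, 119/2) → f = -714
  (0, 23/2) → f = -138

The maximum is at (99/16, 85/16). Substituting into each constraint, equality holds for (i) and (iii); the remaining constraints have slack.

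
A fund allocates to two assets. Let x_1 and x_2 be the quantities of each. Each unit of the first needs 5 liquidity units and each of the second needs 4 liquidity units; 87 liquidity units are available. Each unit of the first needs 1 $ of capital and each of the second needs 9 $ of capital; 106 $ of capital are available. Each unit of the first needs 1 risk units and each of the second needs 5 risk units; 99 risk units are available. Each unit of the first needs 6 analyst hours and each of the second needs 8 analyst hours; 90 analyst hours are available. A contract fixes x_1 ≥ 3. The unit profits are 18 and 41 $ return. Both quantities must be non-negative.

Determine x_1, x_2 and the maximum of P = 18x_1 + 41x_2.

x_1 = 3, x_2 = 9, maximum P = 423

Extreme points and P = 18x_1 + 41x_2:
  (15, 0) → P = 270
  (3, 0) → P = 54
  (3, 9) → P = 423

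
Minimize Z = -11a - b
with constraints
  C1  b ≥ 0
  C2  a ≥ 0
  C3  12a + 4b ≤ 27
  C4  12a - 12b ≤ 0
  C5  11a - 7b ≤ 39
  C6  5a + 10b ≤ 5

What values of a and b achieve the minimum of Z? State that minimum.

Vertices and Z = -11a - b:
  (0, 0) → Z = 0
  (0, 1/2) → Z = -1/2
  (1/3, 1/3) → Z = -4

The binding constraints are 12a - 12b = 0 and 5a + 10b = 5.
Solving simultaneously gives a = 1/3, b = 1/3.

a = 1/3, b = 1/3, minimum Z = -4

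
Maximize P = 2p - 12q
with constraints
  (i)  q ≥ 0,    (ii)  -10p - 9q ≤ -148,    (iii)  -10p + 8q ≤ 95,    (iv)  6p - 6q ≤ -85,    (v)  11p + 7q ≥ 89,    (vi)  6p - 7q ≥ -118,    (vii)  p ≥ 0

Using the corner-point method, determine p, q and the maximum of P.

p = 55/6, q = 70/3, maximum P = -785/3

Feasible corners and P = 2p - 12q:
  (55/6, 70/3) → P = -785/3
  (279/22, 305/11) → P = -3381/11
  (113/6, 33) → P = -1075/3

The binding constraints are -10p + 8q = 95 and 6p - 6q = -85.
Solving simultaneously gives p = 55/6, q = 70/3.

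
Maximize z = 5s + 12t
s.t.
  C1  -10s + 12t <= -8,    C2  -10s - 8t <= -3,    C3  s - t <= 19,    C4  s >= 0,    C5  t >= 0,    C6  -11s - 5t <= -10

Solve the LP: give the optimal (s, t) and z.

The binding constraints are -10s + 12t = -8 and s - t = 19.
Solving simultaneously gives s = 110, t = 91.

s = 110, t = 91, maximum z = 1642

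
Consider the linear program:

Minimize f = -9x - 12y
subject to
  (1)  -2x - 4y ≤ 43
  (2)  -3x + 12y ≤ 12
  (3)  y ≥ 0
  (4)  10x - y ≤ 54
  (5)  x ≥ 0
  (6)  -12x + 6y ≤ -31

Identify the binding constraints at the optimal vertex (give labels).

(2) and (4)

Vertices and f = -9x - 12y:
  (220/39, 94/39) → f = -1036/13
  (74/21, 79/42) → f = -380/7
  (27/5, 0) → f = -243/5
  (31/12, 0) → f = -93/4

The minimum is at (220/39, 94/39). Substituting into each constraint, equality holds for (2) and (4); the remaining constraints have slack.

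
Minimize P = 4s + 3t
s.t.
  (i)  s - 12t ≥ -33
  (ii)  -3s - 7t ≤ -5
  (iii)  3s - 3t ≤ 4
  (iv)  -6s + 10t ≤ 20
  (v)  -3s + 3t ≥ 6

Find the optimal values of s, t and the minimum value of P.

Corner points and P = 4s + 3t:
  (-5/4, 5/4) → P = -5/4
  (-9/10, 11/10) → P = -3/10
  (0, 2) → P = 6

The binding constraints are -3s - 7t = -5 and -6s + 10t = 20.
Solving simultaneously gives s = -5/4, t = 5/4.

s = -5/4, t = 5/4, minimum P = -5/4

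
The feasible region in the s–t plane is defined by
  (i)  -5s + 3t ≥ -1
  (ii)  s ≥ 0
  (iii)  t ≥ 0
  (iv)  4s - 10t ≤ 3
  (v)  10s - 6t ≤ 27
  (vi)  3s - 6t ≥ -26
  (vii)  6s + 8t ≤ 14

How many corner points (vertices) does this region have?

Of the 20 pairwise boundary intersections, those satisfying every inequality are:
  (1/5, 0)
  (25/29, 32/29)
  (0, 0)
  (0, 7/4)

4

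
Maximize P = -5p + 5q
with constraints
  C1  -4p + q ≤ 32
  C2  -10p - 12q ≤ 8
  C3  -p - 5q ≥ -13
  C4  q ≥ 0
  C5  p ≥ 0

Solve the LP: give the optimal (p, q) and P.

Extreme points and P = -5p + 5q:
  (13, 0) → P = -65
  (0, 13/5) → P = 13
  (0, 0) → P = 0

The optimum lies where -p - 5q = -13 and p = 0.
Solving simultaneously gives p = 0, q = 13/5.

p = 0, q = 13/5, maximum P = 13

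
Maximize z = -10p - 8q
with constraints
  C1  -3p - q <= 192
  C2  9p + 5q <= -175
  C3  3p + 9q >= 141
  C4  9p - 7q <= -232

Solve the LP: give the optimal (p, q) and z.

p = -623/8, q = 333/8, maximum z = 1783/4

Corner points and z = -10p - 8q:
  (-785/6, 401/2) → z = -887/3
  (-623/8, 333/8) → z = 1783/4
  (-380/11, 299/11) → z = 128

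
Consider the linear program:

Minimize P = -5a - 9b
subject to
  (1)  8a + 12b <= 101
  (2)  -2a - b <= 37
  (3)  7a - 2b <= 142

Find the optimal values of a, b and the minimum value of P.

Vertices and P = -5a - 9b:
  (-545/16, 249/8) → P = -1757/16
  (953/50, -429/100) → P = -5669/100
  (68/11, -543/11) → P = 4547/11

At the optimal vertex, 8a + 12b = 101 and -2a - b = 37.
Solving simultaneously gives a = -545/16, b = 249/8.

a = -545/16, b = 249/8, minimum P = -1757/16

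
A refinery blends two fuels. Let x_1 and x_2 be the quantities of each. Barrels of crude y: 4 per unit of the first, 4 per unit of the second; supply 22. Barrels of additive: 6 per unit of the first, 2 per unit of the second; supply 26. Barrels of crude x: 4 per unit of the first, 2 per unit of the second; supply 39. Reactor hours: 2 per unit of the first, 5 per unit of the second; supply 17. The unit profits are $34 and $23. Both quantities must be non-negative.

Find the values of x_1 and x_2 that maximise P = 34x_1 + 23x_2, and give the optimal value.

x_1 = 15/4, x_2 = 7/4, maximum P = 671/4

Feasible corners and P = 34x_1 + 23x_2:
  (0, 0) → P = 0
  (0, 17/5) → P = 391/5
  (13/3, 0) → P = 442/3
  (15/4, 7/4) → P = 671/4
  (7/2, 2) → P = 165

The optimum lies where 4x_1 + 4x_2 = 22 and 6x_1 + 2x_2 = 26.
Solving simultaneously gives x_1 = 15/4, x_2 = 7/4.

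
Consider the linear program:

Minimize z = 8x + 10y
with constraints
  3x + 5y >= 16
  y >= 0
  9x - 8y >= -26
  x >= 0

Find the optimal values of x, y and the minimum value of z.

x = 0, y = 16/5, minimum z = 32

Corner points and z = 8x + 10y:
  (16/3, 0) → z = 128/3
  (0, 16/5) → z = 32
  (0, 13/4) → z = 65/2
The feasible region is unbounded (it extends along (8, 9), (1, 0)), but z strictly increases along every unbounded feasible direction, so there is no improving ray and the minimum is attained at a vertex.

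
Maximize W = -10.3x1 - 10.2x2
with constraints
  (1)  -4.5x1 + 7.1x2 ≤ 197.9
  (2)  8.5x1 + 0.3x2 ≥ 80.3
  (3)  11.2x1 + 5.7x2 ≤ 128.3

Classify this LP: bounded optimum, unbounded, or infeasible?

unbounded

From the feasible point (4658/501, 6373/1503), moving in the direction (0.3, -8.5) keeps every constraint satisfied while W increases without bound.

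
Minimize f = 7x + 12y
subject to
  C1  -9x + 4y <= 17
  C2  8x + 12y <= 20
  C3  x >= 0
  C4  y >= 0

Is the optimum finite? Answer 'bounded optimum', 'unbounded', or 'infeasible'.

Corner points and f = 7x + 12y:
  (0, 5/3) → f = 20
  (5/2, 0) → f = 35/2
  (0, 0) → f = 0
The feasible region has finitely many vertices and no improving ray; the minimum is 0 at (0, 0).

bounded optimum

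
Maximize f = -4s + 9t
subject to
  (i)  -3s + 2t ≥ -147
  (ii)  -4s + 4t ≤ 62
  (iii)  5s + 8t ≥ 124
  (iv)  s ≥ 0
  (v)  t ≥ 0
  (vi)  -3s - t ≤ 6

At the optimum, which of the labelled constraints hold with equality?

Vertices and f = -4s + 9t:
  (178, 387/2) → f = 2059/2
  (49, 0) → f = -196
  (0, 31/2) → f = 279/2
  (124/5, 0) → f = -496/5

The maximum is at (178, 387/2). Substituting into each constraint, equality holds for (i) and (ii); the remaining constraints have slack.

(i) and (ii)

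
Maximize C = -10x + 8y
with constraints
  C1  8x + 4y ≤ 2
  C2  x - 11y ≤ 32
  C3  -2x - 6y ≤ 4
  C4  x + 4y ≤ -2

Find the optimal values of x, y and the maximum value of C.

Extreme points and C = -10x + 8y:
  (7/10, -9/10) → C = -71/5
  (4/7, -9/14) → C = -76/7
  (-2, 0) → C = 20

x = -2, y = 0, maximum C = 20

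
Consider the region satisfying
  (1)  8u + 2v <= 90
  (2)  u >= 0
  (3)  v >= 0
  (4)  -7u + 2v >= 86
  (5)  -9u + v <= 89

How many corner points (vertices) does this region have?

Pairwise boundary intersections that survive every other constraint:
  (0, 45)
  (4/15, 659/15)
  (0, 43)

3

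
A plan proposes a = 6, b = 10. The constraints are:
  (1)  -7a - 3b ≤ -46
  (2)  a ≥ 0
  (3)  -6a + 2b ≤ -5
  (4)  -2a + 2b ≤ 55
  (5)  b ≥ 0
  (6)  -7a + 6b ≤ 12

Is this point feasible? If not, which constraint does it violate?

not feasible — violates (6)

Constraint (6): -7a + 6b = 18, which is not ≤ 12. All other constraints are satisfied.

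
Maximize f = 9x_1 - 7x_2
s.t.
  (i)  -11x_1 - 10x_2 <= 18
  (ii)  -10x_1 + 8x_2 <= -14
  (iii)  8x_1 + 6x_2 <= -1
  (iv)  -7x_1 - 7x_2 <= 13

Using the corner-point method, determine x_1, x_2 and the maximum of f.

x_1 = 71/14, x_2 = -97/14, maximum f = 659/7

Extreme points and f = 9x_1 - 7x_2:
  (-1/47, -167/94) → f = 1151/94
  (4/7, -17/7) → f = 155/7
  (19/31, -61/62) → f = 769/62
  (71/14, -97/14) → f = 659/7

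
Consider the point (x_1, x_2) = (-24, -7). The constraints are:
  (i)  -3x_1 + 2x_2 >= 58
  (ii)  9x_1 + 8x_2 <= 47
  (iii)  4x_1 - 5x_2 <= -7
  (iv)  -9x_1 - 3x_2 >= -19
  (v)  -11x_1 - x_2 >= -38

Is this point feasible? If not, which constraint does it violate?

feasible

(i): 58 ≥ 58 ✓
(ii): -272 ≤ 47 ✓
(iii): -61 ≤ -7 ✓
(iv): 237 ≥ -19 ✓
(v): 271 ≥ -38 ✓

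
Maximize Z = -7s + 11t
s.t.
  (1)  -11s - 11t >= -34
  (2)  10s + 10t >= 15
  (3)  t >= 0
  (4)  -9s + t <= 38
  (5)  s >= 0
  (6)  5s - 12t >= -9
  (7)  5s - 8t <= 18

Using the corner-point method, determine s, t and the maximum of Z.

s = 9/17, t = 33/34, maximum Z = 237/34

Vertices and Z = -7s + 11t:
  (34/11, 0) → Z = -238/11
  (309/187, 269/187) → Z = 796/187
  (3/2, 0) → Z = -21/2
  (9/17, 33/34) → Z = 237/34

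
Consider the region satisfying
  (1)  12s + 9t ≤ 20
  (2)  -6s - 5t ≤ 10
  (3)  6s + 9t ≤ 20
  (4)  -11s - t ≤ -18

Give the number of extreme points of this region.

3

The feasible vertices (each the meet of two boundaries and inside every other half-plane) are:
  (95/3, -40)
  (142/87, 4/87)
  (100/49, -218/49)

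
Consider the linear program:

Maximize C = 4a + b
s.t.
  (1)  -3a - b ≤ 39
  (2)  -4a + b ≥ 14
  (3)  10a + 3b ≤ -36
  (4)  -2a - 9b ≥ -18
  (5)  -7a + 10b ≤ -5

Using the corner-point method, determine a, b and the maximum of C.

Vertices and C = 4a + b:
  (-53/7, -114/7) → C = -326/7
  (-385/37, -288/37) → C = -1828/37
  (-145/33, -118/33) → C = -698/33

The binding constraints are -4a + b = 14 and -7a + 10b = -5.
Solving simultaneously gives a = -145/33, b = -118/33.

a = -145/33, b = -118/33, maximum C = -698/33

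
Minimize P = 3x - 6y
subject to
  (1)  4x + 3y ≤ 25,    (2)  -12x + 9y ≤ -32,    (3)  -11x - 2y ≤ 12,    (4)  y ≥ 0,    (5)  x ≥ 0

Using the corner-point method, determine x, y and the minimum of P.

x = 107/24, y = 43/18, minimum P = -23/24

Vertices and P = 3x - 6y:
  (107/24, 43/18) → P = -23/24
  (25/4, 0) → P = 75/4
  (8/3, 0) → P = 8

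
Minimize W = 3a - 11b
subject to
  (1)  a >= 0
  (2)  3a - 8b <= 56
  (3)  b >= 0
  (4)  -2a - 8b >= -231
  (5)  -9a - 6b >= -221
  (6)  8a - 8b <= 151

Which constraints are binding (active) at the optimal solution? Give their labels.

Feasible corners and W = 3a - 11b:
  (0, 0) → W = 0
  (0, 231/8) → W = -2541/8
  (56/3, 0) → W = 56
  (19, 1/8) → W = 445/8
  (191/30, 1637/60) → W = -16861/60
  (1337/60, 409/120) → W = 3523/120

The minimum is at (0, 231/8). Substituting into each constraint, equality holds for (1) and (4); the remaining constraints have slack.

(1) and (4)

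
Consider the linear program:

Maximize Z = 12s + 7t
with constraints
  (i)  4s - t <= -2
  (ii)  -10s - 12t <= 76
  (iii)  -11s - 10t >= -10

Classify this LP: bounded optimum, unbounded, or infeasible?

bounded optimum

Vertices and Z = 12s + 7t:
  (-50/29, -142/29) → Z = -1594/29
  (-10/51, 62/51) → Z = 314/51
The feasible region has finitely many vertices and no improving ray; the maximum is 314/51 at (-10/51, 62/51).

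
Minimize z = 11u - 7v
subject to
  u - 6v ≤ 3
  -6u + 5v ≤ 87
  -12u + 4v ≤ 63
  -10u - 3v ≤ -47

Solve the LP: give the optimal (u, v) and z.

Extreme points and z = 11u - 7v:
  (97/21, 17/63) → z = 3082/63
  (11/12, 37/2) → z = -1433/12
  (-1/76, 597/38) → z = -8369/76
The feasible region is unbounded (it extends along (6, 1), (5, 6)), but z strictly increases along every unbounded feasible direction, so there is no improving ray and the minimum is attained at a vertex.

u = 11/12, v = 37/2, minimum z = -1433/12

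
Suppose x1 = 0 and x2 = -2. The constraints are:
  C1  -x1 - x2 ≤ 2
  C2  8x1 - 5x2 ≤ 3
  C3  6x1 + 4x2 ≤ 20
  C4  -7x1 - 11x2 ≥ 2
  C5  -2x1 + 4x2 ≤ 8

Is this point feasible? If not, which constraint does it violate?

Constraint C2: 8x1 - 5x2 = 10, which is not ≤ 3. All other constraints are satisfied.

not feasible — violates C2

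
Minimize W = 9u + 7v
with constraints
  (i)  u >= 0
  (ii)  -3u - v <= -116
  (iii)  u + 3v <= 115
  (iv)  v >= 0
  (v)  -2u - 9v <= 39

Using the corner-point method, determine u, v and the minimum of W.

u = 116/3, v = 0, minimum W = 348

The optimum lies where -3u - v = -116 and v = 0.
Solving simultaneously gives u = 116/3, v = 0.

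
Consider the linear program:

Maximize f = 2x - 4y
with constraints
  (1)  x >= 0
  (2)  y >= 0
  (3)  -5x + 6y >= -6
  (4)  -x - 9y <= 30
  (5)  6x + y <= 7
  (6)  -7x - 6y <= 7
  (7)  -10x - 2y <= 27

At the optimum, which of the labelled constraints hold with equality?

(2) and (5)

Extreme points and f = 2x - 4y:
  (0, 0) → f = 0
  (0, 7) → f = -28
  (7/6, 0) → f = 7/3

The maximum is at (7/6, 0). Substituting into each constraint, equality holds for (2) and (5); the remaining constraints have slack.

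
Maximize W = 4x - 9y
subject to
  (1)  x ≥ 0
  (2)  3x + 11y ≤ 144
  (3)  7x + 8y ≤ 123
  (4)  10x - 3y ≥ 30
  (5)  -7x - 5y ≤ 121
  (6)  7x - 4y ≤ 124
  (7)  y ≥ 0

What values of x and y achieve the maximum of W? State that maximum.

At the optimal vertex, 7x + 8y = 123 and y = 0.
Solving simultaneously gives x = 123/7, y = 0.

x = 123/7, y = 0, maximum W = 492/7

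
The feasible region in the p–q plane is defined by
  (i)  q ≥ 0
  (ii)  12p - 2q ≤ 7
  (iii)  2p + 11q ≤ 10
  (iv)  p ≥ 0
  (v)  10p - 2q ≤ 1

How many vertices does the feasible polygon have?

4

Pairwise boundary intersections that survive every other constraint:
  (0, 0)
  (1/10, 0)
  (0, 10/11)
  (31/114, 49/57)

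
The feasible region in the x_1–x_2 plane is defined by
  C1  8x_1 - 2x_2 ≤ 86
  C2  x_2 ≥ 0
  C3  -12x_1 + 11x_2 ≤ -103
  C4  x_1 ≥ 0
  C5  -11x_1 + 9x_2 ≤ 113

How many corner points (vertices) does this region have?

Pairwise boundary intersections that survive every other constraint:
  (43/4, 0)
  (185/16, 13/4)
  (103/12, 0)

3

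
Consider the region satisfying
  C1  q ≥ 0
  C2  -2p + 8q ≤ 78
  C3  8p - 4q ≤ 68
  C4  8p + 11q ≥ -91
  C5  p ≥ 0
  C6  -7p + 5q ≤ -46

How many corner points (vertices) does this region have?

3

Intersecting each pair of boundary lines and keeping only the points that satisfy every inequality leaves:
  (17/2, 0)
  (46/7, 0)
  (13, 9)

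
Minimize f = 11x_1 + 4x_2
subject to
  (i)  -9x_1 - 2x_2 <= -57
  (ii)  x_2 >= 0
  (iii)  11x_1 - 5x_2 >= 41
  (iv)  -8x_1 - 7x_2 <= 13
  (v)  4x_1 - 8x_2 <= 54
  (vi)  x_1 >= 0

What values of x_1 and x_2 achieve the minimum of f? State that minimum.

Corner points and f = 11x_1 + 4x_2:
  (19/3, 0) → f = 209/3
  (367/67, 258/67) → f = 5069/67
  (27/2, 0) → f = 297/2
The feasible region is unbounded (it extends along (5, 11), (2, 1)), but f strictly increases along every unbounded feasible direction, so there is no improving ray and the minimum is attained at a vertex.

x_1 = 19/3, x_2 = 0, minimum f = 209/3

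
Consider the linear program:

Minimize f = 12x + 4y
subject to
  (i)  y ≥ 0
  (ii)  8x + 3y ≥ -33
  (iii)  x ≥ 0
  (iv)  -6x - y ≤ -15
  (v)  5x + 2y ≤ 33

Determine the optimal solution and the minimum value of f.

x = 5/2, y = 0, minimum f = 30

Corner points and f = 12x + 4y:
  (5/2, 0) → f = 30
  (33/5, 0) → f = 396/5
  (0, 15) → f = 60
  (0, 33/2) → f = 66

The binding constraints are y = 0 and -6x - y = -15.
Solving simultaneously gives x = 5/2, y = 0.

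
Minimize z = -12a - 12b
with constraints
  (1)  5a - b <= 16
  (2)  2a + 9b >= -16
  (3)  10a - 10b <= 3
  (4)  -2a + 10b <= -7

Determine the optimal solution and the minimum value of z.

Vertices and z = -12a - 12b:
  (-133/110, -83/55) → z = 1794/55
  (-97/38, -23/19) → z = 858/19
  (-1/2, -4/5) → z = 78/5

The binding constraints are 10a - 10b = 3 and -2a + 10b = -7.
Solving simultaneously gives a = -1/2, b = -4/5.

a = -1/2, b = -4/5, minimum z = 78/5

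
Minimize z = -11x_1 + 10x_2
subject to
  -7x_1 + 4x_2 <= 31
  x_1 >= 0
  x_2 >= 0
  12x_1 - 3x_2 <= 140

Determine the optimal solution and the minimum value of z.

x_1 = 35/3, x_2 = 0, minimum z = -385/3

Vertices and z = -11x_1 + 10x_2:
  (0, 31/4) → z = 155/2
  (653/27, 1352/27) → z = 6337/27
  (0, 0) → z = 0
  (35/3, 0) → z = -385/3

At the optimal vertex, x_2 = 0 and 12x_1 - 3x_2 = 140.
Solving simultaneously gives x_1 = 35/3, x_2 = 0.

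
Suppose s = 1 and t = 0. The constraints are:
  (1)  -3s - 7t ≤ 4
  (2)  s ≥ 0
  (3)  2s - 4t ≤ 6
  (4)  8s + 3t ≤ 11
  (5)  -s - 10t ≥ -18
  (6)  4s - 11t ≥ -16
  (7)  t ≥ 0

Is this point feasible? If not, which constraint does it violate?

(1): -3 ≤ 4 ✓
(2): 1 ≥ 0 ✓
(3): 2 ≤ 6 ✓
(4): 8 ≤ 11 ✓
(5): -1 ≥ -18 ✓
(6): 4 ≥ -16 ✓
(7): 0 ≥ 0 ✓

feasible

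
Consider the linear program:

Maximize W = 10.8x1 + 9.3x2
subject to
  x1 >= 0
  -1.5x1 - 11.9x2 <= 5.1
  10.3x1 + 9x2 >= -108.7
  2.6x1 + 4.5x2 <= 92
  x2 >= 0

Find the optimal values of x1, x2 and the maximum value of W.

Vertices and W = 10.8x1 + 9.3x2:
  (0, 184/9) → W = 2852/15
  (0, 0) → W = 0
  (460/13, 0) → W = 4968/13

x1 = 460/13, x2 = 0, maximum W = 4968/13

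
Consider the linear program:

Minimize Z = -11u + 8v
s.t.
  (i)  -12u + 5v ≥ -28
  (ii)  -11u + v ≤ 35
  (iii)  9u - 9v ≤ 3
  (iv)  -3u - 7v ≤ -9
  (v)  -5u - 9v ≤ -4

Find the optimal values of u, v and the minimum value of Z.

Vertices and Z = -11u + 8v:
  (79/21, 24/7) → Z = -293/21
  (-59/20, 51/20) → Z = 1057/20
  (17/15, 4/5) → Z = -91/15
The feasible region is unbounded (it extends along (1, 11), (5, 12)), but Z strictly increases along every unbounded feasible direction, so there is no improving ray and the minimum is attained at a vertex.

At the optimal vertex, -12u + 5v = -28 and 9u - 9v = 3.
Solving simultaneously gives u = 79/21, v = 24/7.

u = 79/21, v = 24/7, minimum Z = -293/21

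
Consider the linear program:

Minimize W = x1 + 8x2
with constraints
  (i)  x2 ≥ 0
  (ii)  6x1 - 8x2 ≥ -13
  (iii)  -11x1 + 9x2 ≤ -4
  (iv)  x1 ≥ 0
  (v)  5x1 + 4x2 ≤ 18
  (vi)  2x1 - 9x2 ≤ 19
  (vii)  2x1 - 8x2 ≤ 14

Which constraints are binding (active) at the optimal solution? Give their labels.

Corner points and W = x1 + 8x2:
  (4/11, 0) → W = 4/11
  (18/5, 0) → W = 18/5
  (2, 2) → W = 18

The minimum is at (4/11, 0). Substituting into each constraint, equality holds for (i) and (iii); the remaining constraints have slack.

(i) and (iii)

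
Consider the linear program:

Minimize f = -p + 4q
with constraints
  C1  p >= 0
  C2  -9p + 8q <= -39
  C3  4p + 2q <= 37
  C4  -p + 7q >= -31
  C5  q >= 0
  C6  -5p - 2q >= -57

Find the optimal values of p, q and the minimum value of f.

Vertices and f = -p + 4q:
  (187/25, 177/50) → f = 167/25
  (13/3, 0) → f = -13/3
  (37/4, 0) → f = -37/4

The optimum lies where 4p + 2q = 37 and q = 0.
Solving simultaneously gives p = 37/4, q = 0.

p = 37/4, q = 0, minimum f = -37/4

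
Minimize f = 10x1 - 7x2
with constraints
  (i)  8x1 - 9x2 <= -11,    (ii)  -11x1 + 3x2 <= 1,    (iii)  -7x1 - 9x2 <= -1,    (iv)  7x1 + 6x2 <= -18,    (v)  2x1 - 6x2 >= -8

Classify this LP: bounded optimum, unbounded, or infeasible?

infeasible

The boundaries 7x1 + 6x2 = -18 and 2x1 - 6x2 = -8 meet at (-26/9, 10/27), but that point violates -11x1 + 3x2 ≤ 1. Every candidate vertex is excluded by some other constraint, so the feasible region is empty.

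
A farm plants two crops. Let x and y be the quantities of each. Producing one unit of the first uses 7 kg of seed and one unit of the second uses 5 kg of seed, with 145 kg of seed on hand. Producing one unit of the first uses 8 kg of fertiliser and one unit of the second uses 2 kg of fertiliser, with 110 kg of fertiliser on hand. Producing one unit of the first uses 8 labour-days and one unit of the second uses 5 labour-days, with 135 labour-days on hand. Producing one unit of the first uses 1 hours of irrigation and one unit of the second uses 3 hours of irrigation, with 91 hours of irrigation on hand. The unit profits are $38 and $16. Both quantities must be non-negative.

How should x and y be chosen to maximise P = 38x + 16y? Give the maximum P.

x = 35/3, y = 25/3, maximum P = 1730/3

Feasible corners and P = 38x + 16y:
  (0, 0) → P = 0
  (0, 27) → P = 432
  (55/4, 0) → P = 1045/2
  (35/3, 25/3) → P = 1730/3

At the optimal vertex, 8x + 2y = 110 and 8x + 5y = 135.
Solving simultaneously gives x = 35/3, y = 25/3.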